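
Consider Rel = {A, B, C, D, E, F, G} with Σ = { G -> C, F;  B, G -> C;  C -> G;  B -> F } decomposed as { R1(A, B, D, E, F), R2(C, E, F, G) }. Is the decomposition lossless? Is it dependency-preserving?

lossy but dependency-preserving

Lossless test: (E, F)⁺ = {E, F}, which is a superkey of neither fragment — lossy.
Dependency preservation: B, G → C is not contained in any single fragment, but the restricted closure of its left-hand side across the fragments still reaches the right-hand side; the remaining FDs each lie inside some fragment. All dependencies are preserved.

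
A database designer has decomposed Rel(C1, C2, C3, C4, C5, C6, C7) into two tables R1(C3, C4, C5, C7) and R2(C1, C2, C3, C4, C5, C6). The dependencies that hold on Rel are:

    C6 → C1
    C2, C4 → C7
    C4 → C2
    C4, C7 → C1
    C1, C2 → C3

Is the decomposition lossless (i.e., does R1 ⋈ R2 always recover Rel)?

Common attributes: R1 ∩ R2 = {C3, C4, C5}.
Closure of {C3, C4, C5}: C4 → C2 applies, adding C2; C2, C4 → C7 applies, adding C7; C4, C7 → C1 applies, adding C1. So (C3, C4, C5)⁺ = {C1, C2, C3, C4, C5, C7}.
This closure contains every attribute of R1, so R1 ∩ R2 → R1. The join is lossless.

Yes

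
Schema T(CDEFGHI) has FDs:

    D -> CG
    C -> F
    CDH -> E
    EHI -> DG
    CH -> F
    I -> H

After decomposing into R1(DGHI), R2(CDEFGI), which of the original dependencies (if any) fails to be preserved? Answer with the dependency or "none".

Check CDH → E: no single fragment contains all of {CDEH}, and the restricted closure of {CDH} across the fragments never reaches {E}.
D → CG is preserved.
C → F is preserved.
EHI → DG is preserved.
CH → F is preserved.
I → H is preserved.

CDH -> E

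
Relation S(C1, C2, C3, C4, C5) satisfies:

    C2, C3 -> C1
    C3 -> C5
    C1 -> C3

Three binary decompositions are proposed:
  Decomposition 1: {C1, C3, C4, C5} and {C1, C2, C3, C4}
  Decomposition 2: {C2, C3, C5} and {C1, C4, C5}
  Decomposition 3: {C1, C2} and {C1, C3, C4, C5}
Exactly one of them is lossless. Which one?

Decomposition 1

Decomposition 1: common = {C1, C3, C4}, closure = {C1, C3, C4, C5} → lossless.
Decomposition 2: common = {C5}, closure = {C5} → lossy.
Decomposition 3: common = {C1}, closure = {C1, C3, C5} → lossy.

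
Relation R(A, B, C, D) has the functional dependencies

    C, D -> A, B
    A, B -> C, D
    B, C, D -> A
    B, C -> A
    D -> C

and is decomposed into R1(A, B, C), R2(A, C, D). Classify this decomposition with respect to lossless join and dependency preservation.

lossy and not dependency-preserving

Lossless test: (A, C)⁺ = {A, C}, which is a superkey of neither fragment — lossy.
Dependency preservation: the restricted closure of {C, D} across the fragments never reaches {A, B}, so C, D → A, B cannot be enforced without a join — not preserved.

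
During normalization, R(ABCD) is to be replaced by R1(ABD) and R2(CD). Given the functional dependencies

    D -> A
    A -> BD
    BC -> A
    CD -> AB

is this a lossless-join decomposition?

Common attributes: R1 ∩ R2 = {D}.
Closure of {D}: D → A applies, adding A; A → BD applies, adding B. So (D)⁺ = {ABD}.
This closure contains every attribute of R1, so R1 ∩ R2 → R1. The join is lossless.

Yes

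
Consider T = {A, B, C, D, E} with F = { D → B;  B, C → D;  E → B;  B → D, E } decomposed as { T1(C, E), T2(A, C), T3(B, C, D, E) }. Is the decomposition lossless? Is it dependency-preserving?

lossy but dependency-preserving

Lossless test (chase): Rows 1 and 3 agree on E; apply E→B and equate their B entries. Rows 1 and 3 agree on B; apply B→D, E and equate their D, E entries. No row becomes fully distinguished — the join is lossy.
Dependency preservation: every FD's attributes lie within a single fragment, so each can be enforced locally — preserved.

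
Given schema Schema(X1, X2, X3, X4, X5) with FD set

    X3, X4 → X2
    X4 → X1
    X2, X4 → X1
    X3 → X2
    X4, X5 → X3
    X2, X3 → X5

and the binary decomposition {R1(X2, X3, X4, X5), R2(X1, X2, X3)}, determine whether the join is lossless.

Common attributes: R1 ∩ R2 = {X2, X3}.
Closure of {X2, X3}: X2, X3 → X5 applies, adding X5. So (X2, X3)⁺ = {X2, X3, X5}.
The closure contains neither all of R1 = {X2, X3, X4, X5} nor all of R2 = {X1, X2, X3}, so the common attributes are not a superkey of either fragment. The join is lossy.

No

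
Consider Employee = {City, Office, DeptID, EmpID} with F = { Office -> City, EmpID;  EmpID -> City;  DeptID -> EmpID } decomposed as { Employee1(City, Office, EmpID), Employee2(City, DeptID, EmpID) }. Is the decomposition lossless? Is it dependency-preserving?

lossy but dependency-preserving

Lossless test: (City, EmpID)⁺ = {City, EmpID}, which is a superkey of neither fragment — lossy.
Dependency preservation: every FD's attributes lie within a single fragment, so each can be enforced locally — preserved.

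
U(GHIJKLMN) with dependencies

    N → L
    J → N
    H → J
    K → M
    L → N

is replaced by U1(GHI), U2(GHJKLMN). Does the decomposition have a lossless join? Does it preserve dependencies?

lossy but dependency-preserving

Lossless test: (GH)⁺ = {GHJLN}, which is a superkey of neither fragment — lossy.
Dependency preservation: every FD's attributes lie within a single fragment, so each can be enforced locally — preserved.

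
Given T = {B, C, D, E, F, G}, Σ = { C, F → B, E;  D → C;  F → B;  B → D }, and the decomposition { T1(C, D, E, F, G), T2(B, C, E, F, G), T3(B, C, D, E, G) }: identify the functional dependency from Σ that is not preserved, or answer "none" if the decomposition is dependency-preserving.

C, F → B, E lies within T2.
D → C lies within T1.
F → B lies within T2.
B → D lies within T3.
Every dependency is enforceable on the fragments, so the decomposition is dependency-preserving.

none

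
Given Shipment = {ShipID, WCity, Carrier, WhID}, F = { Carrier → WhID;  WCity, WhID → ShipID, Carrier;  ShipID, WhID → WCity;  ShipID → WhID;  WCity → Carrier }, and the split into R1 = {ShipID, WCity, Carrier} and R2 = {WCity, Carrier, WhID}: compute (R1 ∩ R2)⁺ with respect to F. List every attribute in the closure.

ShipID, WCity, Carrier, WhID

R1 ∩ R2 = {WCity, Carrier}.
Carrier → WhID applies, adding WhID
WCity, WhID → ShipID, Carrier applies, adding ShipID
Closure: {ShipID, WCity, Carrier, WhID}.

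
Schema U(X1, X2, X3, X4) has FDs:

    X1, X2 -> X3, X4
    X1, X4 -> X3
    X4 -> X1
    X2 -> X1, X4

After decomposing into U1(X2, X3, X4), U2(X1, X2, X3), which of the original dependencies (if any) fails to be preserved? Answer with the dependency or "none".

X4 -> X1

Check X4 → X1: no single fragment contains all of {X1, X4}, and the restricted closure of {X4} across the fragments never reaches {X1}.
X1, X2 → X3, X4 is preserved.
X1, X4 → X3 is preserved.
X2 → X1, X4 is preserved.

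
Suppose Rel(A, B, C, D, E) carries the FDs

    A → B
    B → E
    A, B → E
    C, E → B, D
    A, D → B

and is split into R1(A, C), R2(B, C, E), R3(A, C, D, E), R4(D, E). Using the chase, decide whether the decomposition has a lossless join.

Yes

Chase test. Columns are A, B, C, D, E; row i has aⱼ where attribute j ∈ Ri, else bᵢⱼ.
Initial tableau (one row per fragment):
  row 1: a1 b12 a3 b14 b15
  row 2: b21 a2 a3 b24 a5
  row 3: a1 b32 a3 a4 a5
  row 4: b41 b42 b43 a4 a5
Rows 1 and 3 agree on A; apply A→B and equate their B entries.
Rows 1 and 3 agree on B; apply B→E and equate their E entries.
Rows 1 and 2 agree on C, E; apply C, E→B, D and equate their B, D entries.
Rows 1 and 3 agree on C, E; apply C, E→B, D and equate their B, D entries.
Row 1 is now all distinguished symbols — the join is lossless.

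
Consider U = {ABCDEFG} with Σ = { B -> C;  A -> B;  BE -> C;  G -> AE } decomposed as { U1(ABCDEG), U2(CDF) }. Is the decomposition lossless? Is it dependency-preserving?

Lossless test: (CD)⁺ = {CD}, which is a superkey of neither fragment — lossy.
Dependency preservation: every FD's attributes lie within a single fragment, so each can be enforced locally — preserved.

lossy but dependency-preserving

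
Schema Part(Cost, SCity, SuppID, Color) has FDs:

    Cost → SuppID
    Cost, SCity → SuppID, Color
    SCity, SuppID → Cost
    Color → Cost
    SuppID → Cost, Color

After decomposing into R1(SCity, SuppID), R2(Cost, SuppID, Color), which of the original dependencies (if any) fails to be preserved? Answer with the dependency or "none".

Cost → SuppID lies within R2.
Cost, SCity → SuppID, Color: restricted closure across fragments reaches SuppID, Color.
SCity, SuppID → Cost: restricted closure across fragments reaches Cost.
Color → Cost lies within R2.
SuppID → Cost, Color lies within R2.
Every dependency is enforceable on the fragments, so the decomposition is dependency-preserving.

none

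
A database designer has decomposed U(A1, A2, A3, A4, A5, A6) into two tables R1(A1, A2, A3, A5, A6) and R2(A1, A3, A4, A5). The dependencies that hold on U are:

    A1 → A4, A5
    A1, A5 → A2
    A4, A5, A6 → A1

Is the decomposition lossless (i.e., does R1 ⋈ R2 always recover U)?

Common attributes: R1 ∩ R2 = {A1, A3, A5}.
Closure of {A1, A3, A5}: A1 → A4, A5 applies, adding A4; A1, A5 → A2 applies, adding A2. So (A1, A3, A5)⁺ = {A1, A2, A3, A4, A5}.
This closure contains every attribute of R2, so R1 ∩ R2 → R2. The join is lossless.

Yes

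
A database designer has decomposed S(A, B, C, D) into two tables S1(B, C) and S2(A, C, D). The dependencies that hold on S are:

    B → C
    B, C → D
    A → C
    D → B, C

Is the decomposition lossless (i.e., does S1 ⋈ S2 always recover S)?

Common attributes: S1 ∩ S2 = {C}.
No dependency enlarges {C}, so (C)⁺ = {C}.
The closure contains neither all of S1 = {B, C} nor all of S2 = {A, C, D}, so the common attributes are not a superkey of either fragment. The join is lossy.

No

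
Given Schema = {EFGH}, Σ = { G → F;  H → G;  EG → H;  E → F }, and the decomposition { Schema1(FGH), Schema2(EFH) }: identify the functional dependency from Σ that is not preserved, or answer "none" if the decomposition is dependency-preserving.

Check EG → H: no single fragment contains all of {EGH}, and the restricted closure of {EG} across the fragments never reaches {H}.
G → F is preserved.
H → G is preserved.
E → F is preserved.

EG → H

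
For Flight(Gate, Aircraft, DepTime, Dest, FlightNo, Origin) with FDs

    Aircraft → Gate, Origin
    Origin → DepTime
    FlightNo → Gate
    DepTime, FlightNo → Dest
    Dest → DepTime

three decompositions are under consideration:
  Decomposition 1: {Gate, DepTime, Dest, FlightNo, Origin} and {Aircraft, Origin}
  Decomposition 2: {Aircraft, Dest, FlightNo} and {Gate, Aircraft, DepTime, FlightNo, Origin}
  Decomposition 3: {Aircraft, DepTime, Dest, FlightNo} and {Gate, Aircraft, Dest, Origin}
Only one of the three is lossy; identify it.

Decomposition 1

Decomposition 1: common = {Origin}, closure = {DepTime, Origin} → lossy.
Decomposition 2: common = {Aircraft, FlightNo}, closure = {Gate, Aircraft, DepTime, Dest, FlightNo, Origin} → lossless.
Decomposition 3: common = {Aircraft, Dest}, closure = {Gate, Aircraft, DepTime, Dest, Origin} → lossless.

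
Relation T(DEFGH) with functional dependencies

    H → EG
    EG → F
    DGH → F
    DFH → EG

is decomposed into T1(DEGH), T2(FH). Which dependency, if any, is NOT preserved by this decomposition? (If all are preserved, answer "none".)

EG → F

Check EG → F: no single fragment contains all of {EFG}, and the restricted closure of {EG} across the fragments never reaches {F}.
H → EG is preserved.
DGH → F is preserved.
DFH → EG is preserved.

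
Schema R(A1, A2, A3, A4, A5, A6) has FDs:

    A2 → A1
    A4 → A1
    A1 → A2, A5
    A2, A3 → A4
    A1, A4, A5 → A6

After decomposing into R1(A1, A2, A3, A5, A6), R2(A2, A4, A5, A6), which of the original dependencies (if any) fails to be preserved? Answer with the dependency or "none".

A2, A3 → A4

Check A2, A3 → A4: no single fragment contains all of {A2, A3, A4}, and the restricted closure of {A2, A3} across the fragments never reaches {A4}.
A2 → A1 is preserved.
A4 → A1 is preserved.
A1 → A2, A5 is preserved.
A1, A4, A5 → A6 is preserved.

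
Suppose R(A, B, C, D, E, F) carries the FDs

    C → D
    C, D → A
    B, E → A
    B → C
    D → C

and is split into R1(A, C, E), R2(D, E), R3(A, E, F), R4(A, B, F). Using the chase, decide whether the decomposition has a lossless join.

No

Chase test. Columns are A, B, C, D, E, F; row i has aⱼ where attribute j ∈ Ri, else bᵢⱼ.
Initial tableau (one row per fragment):
  row 1: a1 b12 a3 b14 a5 b16
  row 2: b21 b22 b23 a4 a5 b26
  row 3: a1 b32 b33 b34 a5 a6
  row 4: a1 a2 b43 b44 b45 a6
No row becomes fully distinguished — the join is lossy.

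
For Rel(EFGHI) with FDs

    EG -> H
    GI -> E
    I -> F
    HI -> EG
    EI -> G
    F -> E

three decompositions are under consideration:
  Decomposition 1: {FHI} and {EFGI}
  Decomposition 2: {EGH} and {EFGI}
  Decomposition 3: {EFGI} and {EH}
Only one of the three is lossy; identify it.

Decomposition 3

Decomposition 1: common = {FI}, closure = {EFGHI} → lossless.
Decomposition 2: common = {EG}, closure = {EGH} → lossless.
Decomposition 3: common = {E}, closure = {E} → lossy.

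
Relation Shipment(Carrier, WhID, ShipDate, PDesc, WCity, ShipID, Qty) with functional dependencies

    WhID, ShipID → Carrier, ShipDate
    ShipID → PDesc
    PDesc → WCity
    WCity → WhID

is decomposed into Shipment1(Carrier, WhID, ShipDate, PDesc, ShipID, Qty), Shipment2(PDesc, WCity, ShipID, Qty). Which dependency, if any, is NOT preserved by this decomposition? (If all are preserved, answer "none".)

WCity → WhID

Check WCity → WhID: no single fragment contains all of {WhID, WCity}, and the restricted closure of {WCity} across the fragments never reaches {WhID}.
WhID, ShipID → Carrier, ShipDate is preserved.
ShipID → PDesc is preserved.
PDesc → WCity is preserved.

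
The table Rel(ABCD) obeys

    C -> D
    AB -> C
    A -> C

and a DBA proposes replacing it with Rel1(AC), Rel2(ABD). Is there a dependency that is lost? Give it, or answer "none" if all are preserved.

C -> D

Check C → D: no single fragment contains all of {CD}, and the restricted closure of {C} across the fragments never reaches {D}.
AB → C is preserved.
A → C is preserved.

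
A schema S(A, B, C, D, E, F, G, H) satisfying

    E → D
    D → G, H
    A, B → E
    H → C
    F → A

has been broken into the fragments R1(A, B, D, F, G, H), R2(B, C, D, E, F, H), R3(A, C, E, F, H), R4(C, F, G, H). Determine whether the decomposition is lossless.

Yes

Chase test. Columns are A, B, C, D, E, F, G, H; row i has aⱼ where attribute j ∈ Ri, else bᵢⱼ.
Initial tableau (one row per fragment):
  row 1: a1 a2 b13 a4 b15 a6 a7 a8
  row 2: b21 a2 a3 a4 a5 a6 b27 a8
  row 3: a1 b32 a3 b34 a5 a6 b37 a8
  row 4: b41 b42 a3 b44 b45 a6 a7 a8
Rows 2 and 3 agree on E; apply E→D and equate their D entries.
Rows 1 and 2 agree on D; apply D→G, H and equate their G, H entries.
Rows 1 and 3 agree on D; apply D→G, H and equate their G, H entries.
Rows 1 and 2 agree on H; apply H→C and equate their C entries.
Rows 1 and 2 agree on F; apply F→A and equate their A entries.
Rows 1 and 4 agree on F; apply F→A and equate their A entries.
Rows 1 and 2 agree on A, B; apply A, B→E and equate their E entries.
Row 1 is now all distinguished symbols — the join is lossless.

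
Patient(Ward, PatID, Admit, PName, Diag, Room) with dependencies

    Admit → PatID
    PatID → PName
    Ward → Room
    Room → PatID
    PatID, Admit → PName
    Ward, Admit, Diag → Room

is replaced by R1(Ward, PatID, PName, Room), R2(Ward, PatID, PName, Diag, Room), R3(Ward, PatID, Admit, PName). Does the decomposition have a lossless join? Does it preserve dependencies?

Lossless test (chase): Rows 1 and 3 agree on Ward; apply Ward→Room and equate their Room entries. No row becomes fully distinguished — the join is lossy.
Dependency preservation: Ward, Admit, Diag → Room is not contained in any single fragment, but the restricted closure of its left-hand side across the fragments still reaches the right-hand side; the remaining FDs each lie inside some fragment. All dependencies are preserved.

lossy but dependency-preserving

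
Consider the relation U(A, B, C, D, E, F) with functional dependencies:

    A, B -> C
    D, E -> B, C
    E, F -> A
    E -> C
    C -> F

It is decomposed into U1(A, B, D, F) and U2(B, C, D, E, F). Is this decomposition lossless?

Common attributes: U1 ∩ U2 = {B, D, F}.
No dependency enlarges {B, D, F}, so (B, D, F)⁺ = {B, D, F}.
The closure contains neither all of U1 = {A, B, D, F} nor all of U2 = {B, C, D, E, F}, so the common attributes are not a superkey of either fragment. The join is lossy.

No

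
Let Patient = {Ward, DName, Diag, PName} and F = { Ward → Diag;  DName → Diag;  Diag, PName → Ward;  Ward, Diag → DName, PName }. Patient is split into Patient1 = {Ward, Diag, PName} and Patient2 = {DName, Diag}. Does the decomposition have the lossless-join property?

No

Common attributes: Patient1 ∩ Patient2 = {Diag}.
No dependency enlarges {Diag}, so (Diag)⁺ = {Diag}.
The closure contains neither all of Patient1 = {Ward, Diag, PName} nor all of Patient2 = {DName, Diag}, so the common attributes are not a superkey of either fragment. The join is lossy.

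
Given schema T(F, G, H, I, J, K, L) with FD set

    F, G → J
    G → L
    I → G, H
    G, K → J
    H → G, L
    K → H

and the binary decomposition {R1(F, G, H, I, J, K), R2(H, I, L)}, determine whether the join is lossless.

Common attributes: R1 ∩ R2 = {H, I}.
Closure of {H, I}: I → G, H applies, adding G; H → G, L applies, adding L. So (H, I)⁺ = {G, H, I, L}.
This closure contains every attribute of R2, so R1 ∩ R2 → R2. The join is lossless.

Yes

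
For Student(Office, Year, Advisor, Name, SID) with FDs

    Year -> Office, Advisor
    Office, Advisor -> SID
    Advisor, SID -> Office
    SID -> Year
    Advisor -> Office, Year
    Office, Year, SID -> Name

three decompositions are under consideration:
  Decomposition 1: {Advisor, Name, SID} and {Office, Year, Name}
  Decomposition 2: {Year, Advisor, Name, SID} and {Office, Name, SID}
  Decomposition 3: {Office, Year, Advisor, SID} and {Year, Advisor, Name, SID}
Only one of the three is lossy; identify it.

Decomposition 1

Decomposition 1: common = {Name}, closure = {Name} → lossy.
Decomposition 2: common = {Name, SID}, closure = {Office, Year, Advisor, Name, SID} → lossless.
Decomposition 3: common = {Year, Advisor, SID}, closure = {Office, Year, Advisor, Name, SID} → lossless.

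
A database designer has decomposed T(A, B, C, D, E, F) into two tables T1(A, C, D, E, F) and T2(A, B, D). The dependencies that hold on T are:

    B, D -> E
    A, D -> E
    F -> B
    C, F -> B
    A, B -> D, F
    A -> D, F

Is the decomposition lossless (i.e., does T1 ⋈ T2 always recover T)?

Yes

Common attributes: T1 ∩ T2 = {A, D}.
Closure of {A, D}: A, D → E applies, adding E; A → D, F applies, adding F; F → B applies, adding B. So (A, D)⁺ = {A, B, D, E, F}.
This closure contains every attribute of T2, so T1 ∩ T2 → T2. The join is lossless.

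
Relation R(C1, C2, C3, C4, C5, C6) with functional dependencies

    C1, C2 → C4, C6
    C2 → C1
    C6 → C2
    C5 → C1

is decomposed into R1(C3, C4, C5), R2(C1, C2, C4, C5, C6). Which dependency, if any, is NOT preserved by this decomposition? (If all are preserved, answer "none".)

C1, C2 → C4, C6 lies within R2.
C2 → C1 lies within R2.
C6 → C2 lies within R2.
C5 → C1 lies within R2.
Every dependency is enforceable on the fragments, so the decomposition is dependency-preserving.

none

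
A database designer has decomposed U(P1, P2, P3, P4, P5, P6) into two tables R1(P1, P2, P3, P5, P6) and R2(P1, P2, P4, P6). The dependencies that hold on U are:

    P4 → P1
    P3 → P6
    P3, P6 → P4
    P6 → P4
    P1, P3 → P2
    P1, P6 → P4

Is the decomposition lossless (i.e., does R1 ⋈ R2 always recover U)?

Common attributes: R1 ∩ R2 = {P1, P2, P6}.
Closure of {P1, P2, P6}: P6 → P4 applies, adding P4. So (P1, P2, P6)⁺ = {P1, P2, P4, P6}.
This closure contains every attribute of R2, so R1 ∩ R2 → R2. The join is lossless.

Yes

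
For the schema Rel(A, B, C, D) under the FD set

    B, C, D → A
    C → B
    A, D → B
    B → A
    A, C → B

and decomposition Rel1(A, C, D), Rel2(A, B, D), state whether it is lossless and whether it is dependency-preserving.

lossless but not dependency-preserving

Lossless test: (A, D)⁺ = {A, B, D}, which contains all of one fragment — lossless.
Dependency preservation: the restricted closure of {C} across the fragments never reaches {B}, so C → B cannot be enforced without a join — not preserved.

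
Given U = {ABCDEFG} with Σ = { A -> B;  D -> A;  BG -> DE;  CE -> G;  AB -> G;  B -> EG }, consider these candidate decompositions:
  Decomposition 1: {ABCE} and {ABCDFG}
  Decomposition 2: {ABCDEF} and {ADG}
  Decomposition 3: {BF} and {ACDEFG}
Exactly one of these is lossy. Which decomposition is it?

Decomposition 1: common = {ABC}, closure = {ABCDEG} → lossless.
Decomposition 2: common = {AD}, closure = {ABDEG} → lossless.
Decomposition 3: common = {F}, closure = {F} → lossy.

Decomposition 3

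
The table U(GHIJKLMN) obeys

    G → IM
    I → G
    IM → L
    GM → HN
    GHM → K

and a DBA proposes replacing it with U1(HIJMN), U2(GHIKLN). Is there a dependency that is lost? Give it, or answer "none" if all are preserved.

none

G → IM: restricted closure across fragments reaches IM.
I → G lies within U2.
IM → L: restricted closure across fragments reaches L.
GM → HN: restricted closure across fragments reaches HN.
GHM → K: restricted closure across fragments reaches K.
Every dependency is enforceable on the fragments, so the decomposition is dependency-preserving.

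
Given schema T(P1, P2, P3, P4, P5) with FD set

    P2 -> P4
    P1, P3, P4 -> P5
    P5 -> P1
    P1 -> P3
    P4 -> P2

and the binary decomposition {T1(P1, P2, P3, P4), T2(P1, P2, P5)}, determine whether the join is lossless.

Yes

Common attributes: T1 ∩ T2 = {P1, P2}.
Closure of {P1, P2}: P2 → P4 applies, adding P4; P1 → P3 applies, adding P3; P1, P3, P4 → P5 applies, adding P5. So (P1, P2)⁺ = {P1, P2, P3, P4, P5}.
This closure contains every attribute of T1, so T1 ∩ T2 → T1. The join is lossless.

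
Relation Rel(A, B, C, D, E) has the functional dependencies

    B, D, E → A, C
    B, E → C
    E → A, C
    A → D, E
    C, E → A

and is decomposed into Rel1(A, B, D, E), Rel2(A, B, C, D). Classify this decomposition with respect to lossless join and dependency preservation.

lossless and dependency-preserving

Lossless test: (A, B, D)⁺ = {A, B, C, D, E}, which contains all of one fragment — lossless.
Dependency preservation: B, D, E → A, C; B, E → C; E → A, C; C, E → A are not contained in any single fragment, but the restricted closure of each left-hand side across the fragments still reaches the right-hand side; the remaining FDs each lie inside some fragment. All dependencies are preserved.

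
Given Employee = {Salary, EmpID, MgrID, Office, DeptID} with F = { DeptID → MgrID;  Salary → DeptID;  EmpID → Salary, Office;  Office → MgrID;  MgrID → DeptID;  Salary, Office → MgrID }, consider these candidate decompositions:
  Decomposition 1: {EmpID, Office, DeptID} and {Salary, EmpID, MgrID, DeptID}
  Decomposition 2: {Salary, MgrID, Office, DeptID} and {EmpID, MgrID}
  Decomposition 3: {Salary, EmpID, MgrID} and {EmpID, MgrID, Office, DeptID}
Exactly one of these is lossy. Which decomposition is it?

Decomposition 2

Decomposition 1: common = {EmpID, DeptID}, closure = {Salary, EmpID, MgrID, Office, DeptID} → lossless.
Decomposition 2: common = {MgrID}, closure = {MgrID, DeptID} → lossy.
Decomposition 3: common = {EmpID, MgrID}, closure = {Salary, EmpID, MgrID, Office, DeptID} → lossless.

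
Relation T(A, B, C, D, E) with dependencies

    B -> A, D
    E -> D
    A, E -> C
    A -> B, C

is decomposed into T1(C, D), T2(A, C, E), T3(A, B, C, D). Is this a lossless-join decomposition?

Yes

Chase test. Columns are A, B, C, D, E; row i has aⱼ where attribute j ∈ Ti, else bᵢⱼ.
Initial tableau (one row per fragment):
  row 1: b11 b12 a3 a4 b15
  row 2: a1 b22 a3 b24 a5
  row 3: a1 a2 a3 a4 b35
Rows 2 and 3 agree on A; apply A→B, C and equate their B, C entries.
Rows 2 and 3 agree on B; apply B→A, D and equate their A, D entries.
Row 2 is now all distinguished symbols — the join is lossless.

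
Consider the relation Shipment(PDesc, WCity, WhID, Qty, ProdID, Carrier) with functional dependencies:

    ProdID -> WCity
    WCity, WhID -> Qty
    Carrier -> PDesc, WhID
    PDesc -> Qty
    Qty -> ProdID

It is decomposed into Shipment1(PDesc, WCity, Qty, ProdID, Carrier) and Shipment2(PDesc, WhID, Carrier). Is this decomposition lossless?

Yes

Common attributes: Shipment1 ∩ Shipment2 = {PDesc, Carrier}.
Closure of {PDesc, Carrier}: Carrier → PDesc, WhID applies, adding WhID; PDesc → Qty applies, adding Qty; Qty → ProdID applies, adding ProdID; ProdID → WCity applies, adding WCity. So (PDesc, Carrier)⁺ = {PDesc, WCity, WhID, Qty, ProdID, Carrier}.
This closure contains every attribute of Shipment1, so Shipment1 ∩ Shipment2 → Shipment1. The join is lossless.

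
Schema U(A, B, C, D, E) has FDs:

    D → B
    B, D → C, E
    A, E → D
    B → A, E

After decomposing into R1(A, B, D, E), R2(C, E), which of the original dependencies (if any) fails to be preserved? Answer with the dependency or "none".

Check B, D → C, E: no single fragment contains all of {B, C, D, E}, and the restricted closure of {B, D} across the fragments never reaches {C, E}.
D → B is preserved.
A, E → D is preserved.
B → A, E is preserved.

B, D → C, E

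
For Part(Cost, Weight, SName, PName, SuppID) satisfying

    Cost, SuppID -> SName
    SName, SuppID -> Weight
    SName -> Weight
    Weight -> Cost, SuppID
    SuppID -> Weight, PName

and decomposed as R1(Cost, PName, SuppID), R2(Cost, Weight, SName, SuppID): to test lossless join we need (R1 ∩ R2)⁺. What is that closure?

R1 ∩ R2 = {Cost, SuppID}.
Cost, SuppID → SName applies, adding SName
SName, SuppID → Weight applies, adding Weight
SuppID → Weight, PName applies, adding PName
Closure: {Cost, Weight, SName, PName, SuppID}.

Cost, Weight, SName, PName, SuppID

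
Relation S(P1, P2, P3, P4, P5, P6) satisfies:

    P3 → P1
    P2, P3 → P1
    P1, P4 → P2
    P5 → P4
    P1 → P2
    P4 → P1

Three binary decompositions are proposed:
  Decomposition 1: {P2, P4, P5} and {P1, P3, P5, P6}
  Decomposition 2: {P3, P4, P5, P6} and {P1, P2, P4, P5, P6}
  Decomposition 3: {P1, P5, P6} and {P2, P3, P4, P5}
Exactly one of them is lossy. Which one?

Decomposition 1: common = {P5}, closure = {P1, P2, P4, P5} → lossless.
Decomposition 2: common = {P4, P5, P6}, closure = {P1, P2, P4, P5, P6} → lossless.
Decomposition 3: common = {P5}, closure = {P1, P2, P4, P5} → lossy.

Decomposition 3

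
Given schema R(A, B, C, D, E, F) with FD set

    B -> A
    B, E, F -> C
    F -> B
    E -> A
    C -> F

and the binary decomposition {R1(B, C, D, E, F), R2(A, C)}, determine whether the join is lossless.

Common attributes: R1 ∩ R2 = {C}.
Closure of {C}: C → F applies, adding F; F → B applies, adding B; B → A applies, adding A. So (C)⁺ = {A, B, C, F}.
This closure contains every attribute of R2, so R1 ∩ R2 → R2. The join is lossless.

Yes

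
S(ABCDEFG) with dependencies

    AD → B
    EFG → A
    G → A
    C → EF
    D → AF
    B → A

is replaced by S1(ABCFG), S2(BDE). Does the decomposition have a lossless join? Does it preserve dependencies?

lossy and not dependency-preserving

Lossless test: (B)⁺ = {AB}, which is a superkey of neither fragment — lossy.
Dependency preservation: the restricted closure of {C} across the fragments never reaches {EF}, so C → EF cannot be enforced without a join — not preserved.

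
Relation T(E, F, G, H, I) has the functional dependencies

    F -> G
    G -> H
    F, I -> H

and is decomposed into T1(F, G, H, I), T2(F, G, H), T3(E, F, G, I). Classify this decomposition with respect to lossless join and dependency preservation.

lossless and dependency-preserving

Lossless test (chase): Rows 1 and 3 agree on G; apply G→H and equate their H entries. Row 3 is now all distinguished symbols — the join is lossless.
Dependency preservation: every FD's attributes lie within a single fragment, so each can be enforced locally — preserved.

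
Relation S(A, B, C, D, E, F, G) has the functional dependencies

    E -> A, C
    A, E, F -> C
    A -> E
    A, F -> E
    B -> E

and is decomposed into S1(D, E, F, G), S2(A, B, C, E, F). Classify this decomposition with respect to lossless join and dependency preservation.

Lossless test: (E, F)⁺ = {A, C, E, F}, which is a superkey of neither fragment — lossy.
Dependency preservation: every FD's attributes lie within a single fragment, so each can be enforced locally — preserved.

lossy but dependency-preserving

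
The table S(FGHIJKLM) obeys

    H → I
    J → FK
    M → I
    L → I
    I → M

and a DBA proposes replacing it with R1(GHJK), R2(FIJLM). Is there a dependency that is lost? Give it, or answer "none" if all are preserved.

Check H → I: no single fragment contains all of {HI}, and the restricted closure of {H} across the fragments never reaches {I}.
J → FK is preserved.
M → I is preserved.
L → I is preserved.
I → M is preserved.

H → I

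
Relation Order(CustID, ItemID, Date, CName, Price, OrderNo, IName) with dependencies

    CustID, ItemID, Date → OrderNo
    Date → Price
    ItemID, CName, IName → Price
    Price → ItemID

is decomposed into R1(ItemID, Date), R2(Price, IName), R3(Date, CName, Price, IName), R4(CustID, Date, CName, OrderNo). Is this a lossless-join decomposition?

Chase test. Columns are CustID, ItemID, Date, CName, Price, OrderNo, IName; row i has aⱼ where attribute j ∈ Ri, else bᵢⱼ.
Initial tableau (one row per fragment):
  row 1: b11 a2 a3 b14 b15 b16 b17
  row 2: b21 b22 b23 b24 a5 b26 a7
  row 3: b31 b32 a3 a4 a5 b36 a7
  row 4: a1 b42 a3 a4 b45 a6 b47
Rows 1 and 3 agree on Date; apply Date→Price and equate their Price entries.
Rows 1 and 4 agree on Date; apply Date→Price and equate their Price entries.
Rows 1 and 2 agree on Price; apply Price→ItemID and equate their ItemID entries.
Rows 1 and 3 agree on Price; apply Price→ItemID and equate their ItemID entries.
Rows 1 and 4 agree on Price; apply Price→ItemID and equate their ItemID entries.
No row becomes fully distinguished — the join is lossy.

No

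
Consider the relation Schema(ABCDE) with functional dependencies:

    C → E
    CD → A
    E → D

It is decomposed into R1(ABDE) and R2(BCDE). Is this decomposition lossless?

No

Common attributes: R1 ∩ R2 = {BDE}.
No dependency enlarges {BDE}, so (BDE)⁺ = {BDE}.
The closure contains neither all of R1 = {ABDE} nor all of R2 = {BCDE}, so the common attributes are not a superkey of either fragment. The join is lossy.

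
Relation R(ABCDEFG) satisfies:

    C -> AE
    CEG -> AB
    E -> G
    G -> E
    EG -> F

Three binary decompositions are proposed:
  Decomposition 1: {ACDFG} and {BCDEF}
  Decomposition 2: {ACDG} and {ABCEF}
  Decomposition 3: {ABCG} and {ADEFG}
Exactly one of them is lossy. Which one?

Decomposition 1: common = {CDF}, closure = {ABCDEFG} → lossless.
Decomposition 2: common = {AC}, closure = {ABCEFG} → lossless.
Decomposition 3: common = {AG}, closure = {AEFG} → lossy.

Decomposition 3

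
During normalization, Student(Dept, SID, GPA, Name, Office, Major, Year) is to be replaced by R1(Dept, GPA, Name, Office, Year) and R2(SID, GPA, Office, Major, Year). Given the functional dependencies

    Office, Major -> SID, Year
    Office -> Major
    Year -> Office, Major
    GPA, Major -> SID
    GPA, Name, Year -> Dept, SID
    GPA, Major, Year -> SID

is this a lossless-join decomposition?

Yes

Common attributes: R1 ∩ R2 = {GPA, Office, Year}.
Closure of {GPA, Office, Year}: Office → Major applies, adding Major; GPA, Major → SID applies, adding SID. So (GPA, Office, Year)⁺ = {SID, GPA, Office, Major, Year}.
This closure contains every attribute of R2, so R1 ∩ R2 → R2. The join is lossless.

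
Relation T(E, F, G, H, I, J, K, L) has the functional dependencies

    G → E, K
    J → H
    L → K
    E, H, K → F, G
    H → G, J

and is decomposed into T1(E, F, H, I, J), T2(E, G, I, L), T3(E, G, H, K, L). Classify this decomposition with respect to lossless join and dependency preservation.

Lossless test (chase): Rows 2 and 3 agree on G; apply G→E, K and equate their E, K entries. Rows 1 and 3 agree on H; apply H→G, J and equate their G, J entries. Rows 1 and 2 agree on G; apply G→E, K and equate their E, K entries. Rows 1 and 3 agree on E, H, K; apply E, H, K→F, G and equate their F, G entries. No row becomes fully distinguished — the join is lossy.
Dependency preservation: E, H, K → F, G; H → G, J are not contained in any single fragment, but the restricted closure of each left-hand side across the fragments still reaches the right-hand side; the remaining FDs each lie inside some fragment. All dependencies are preserved.

lossy but dependency-preserving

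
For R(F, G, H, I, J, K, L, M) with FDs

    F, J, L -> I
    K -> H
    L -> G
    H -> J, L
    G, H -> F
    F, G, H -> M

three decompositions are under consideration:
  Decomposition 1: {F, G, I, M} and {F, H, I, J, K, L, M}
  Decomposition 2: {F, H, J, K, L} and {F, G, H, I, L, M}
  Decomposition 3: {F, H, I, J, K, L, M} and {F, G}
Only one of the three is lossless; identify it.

Decomposition 1: common = {F, I, M}, closure = {F, I, M} → lossy.
Decomposition 2: common = {F, H, L}, closure = {F, G, H, I, J, L, M} → lossless.
Decomposition 3: common = {F}, closure = {F} → lossy.

Decomposition 2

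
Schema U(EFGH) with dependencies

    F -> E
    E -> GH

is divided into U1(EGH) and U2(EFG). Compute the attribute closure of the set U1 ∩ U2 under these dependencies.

EGH

U1 ∩ U2 = {EG}.
E → GH applies, adding H
Closure: {EGH}.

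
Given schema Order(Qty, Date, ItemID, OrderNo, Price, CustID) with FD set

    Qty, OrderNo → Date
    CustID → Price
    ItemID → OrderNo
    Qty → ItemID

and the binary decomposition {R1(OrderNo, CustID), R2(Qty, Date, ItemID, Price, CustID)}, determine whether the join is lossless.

No

Common attributes: R1 ∩ R2 = {CustID}.
Closure of {CustID}: CustID → Price applies, adding Price. So (CustID)⁺ = {Price, CustID}.
The closure contains neither all of R1 = {OrderNo, CustID} nor all of R2 = {Qty, Date, ItemID, Price, CustID}, so the common attributes are not a superkey of either fragment. The join is lossy.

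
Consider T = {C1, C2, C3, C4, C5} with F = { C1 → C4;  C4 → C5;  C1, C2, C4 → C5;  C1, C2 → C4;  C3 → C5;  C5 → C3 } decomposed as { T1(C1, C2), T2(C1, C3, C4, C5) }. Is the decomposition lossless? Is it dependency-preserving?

lossless and dependency-preserving

Lossless test: (C1)⁺ = {C1, C3, C4, C5}, which contains all of one fragment — lossless.
Dependency preservation: C1, C2, C4 → C5; C1, C2 → C4 are not contained in any single fragment, but the restricted closure of each left-hand side across the fragments still reaches the right-hand side; the remaining FDs each lie inside some fragment. All dependencies are preserved.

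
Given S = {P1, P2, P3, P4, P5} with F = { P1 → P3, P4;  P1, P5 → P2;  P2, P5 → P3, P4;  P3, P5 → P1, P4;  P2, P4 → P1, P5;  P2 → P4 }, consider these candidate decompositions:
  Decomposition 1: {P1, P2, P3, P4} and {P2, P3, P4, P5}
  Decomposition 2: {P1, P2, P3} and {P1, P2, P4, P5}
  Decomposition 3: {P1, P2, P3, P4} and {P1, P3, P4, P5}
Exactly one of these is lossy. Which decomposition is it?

Decomposition 1: common = {P2, P3, P4}, closure = {P1, P2, P3, P4, P5} → lossless.
Decomposition 2: common = {P1, P2}, closure = {P1, P2, P3, P4, P5} → lossless.
Decomposition 3: common = {P1, P3, P4}, closure = {P1, P3, P4} → lossy.

Decomposition 3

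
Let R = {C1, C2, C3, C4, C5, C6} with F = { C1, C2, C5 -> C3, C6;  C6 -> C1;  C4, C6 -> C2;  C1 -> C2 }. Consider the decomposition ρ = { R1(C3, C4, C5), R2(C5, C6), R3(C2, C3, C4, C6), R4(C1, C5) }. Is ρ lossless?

Chase test. Columns are C1, C2, C3, C4, C5, C6; row i has aⱼ where attribute j ∈ Ri, else bᵢⱼ.
Initial tableau (one row per fragment):
  row 1: b11 b12 a3 a4 a5 b16
  row 2: b21 b22 b23 b24 a5 a6
  row 3: b31 a2 a3 a4 b35 a6
  row 4: a1 b42 b43 b44 a5 b46
Rows 2 and 3 agree on C6; apply C6→C1 and equate their C1 entries.
Rows 2 and 3 agree on C1; apply C1→C2 and equate their C2 entries.
No row becomes fully distinguished — the join is lossy.

No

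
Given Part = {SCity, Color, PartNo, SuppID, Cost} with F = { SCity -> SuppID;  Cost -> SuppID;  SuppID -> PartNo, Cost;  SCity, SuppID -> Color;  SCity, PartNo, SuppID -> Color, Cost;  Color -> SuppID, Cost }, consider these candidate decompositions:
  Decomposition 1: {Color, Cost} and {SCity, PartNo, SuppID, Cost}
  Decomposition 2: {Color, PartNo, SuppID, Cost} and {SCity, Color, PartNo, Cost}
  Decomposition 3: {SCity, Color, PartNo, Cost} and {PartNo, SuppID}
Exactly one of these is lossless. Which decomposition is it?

Decomposition 2

Decomposition 1: common = {Cost}, closure = {PartNo, SuppID, Cost} → lossy.
Decomposition 2: common = {Color, PartNo, Cost}, closure = {Color, PartNo, SuppID, Cost} → lossless.
Decomposition 3: common = {PartNo}, closure = {PartNo} → lossy.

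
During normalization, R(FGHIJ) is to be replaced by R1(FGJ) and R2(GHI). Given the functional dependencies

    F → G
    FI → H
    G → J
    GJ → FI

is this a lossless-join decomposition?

Common attributes: R1 ∩ R2 = {G}.
Closure of {G}: G → J applies, adding J; GJ → FI applies, adding FI; FI → H applies, adding H. So (G)⁺ = {FGHIJ}.
This closure contains every attribute of R1, so R1 ∩ R2 → R1. The join is lossless.

Yes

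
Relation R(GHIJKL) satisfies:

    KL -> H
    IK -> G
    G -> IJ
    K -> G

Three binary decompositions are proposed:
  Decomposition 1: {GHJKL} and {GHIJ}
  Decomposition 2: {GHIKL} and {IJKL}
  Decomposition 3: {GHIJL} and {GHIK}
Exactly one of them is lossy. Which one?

Decomposition 3

Decomposition 1: common = {GHJ}, closure = {GHIJ} → lossless.
Decomposition 2: common = {IKL}, closure = {GHIJKL} → lossless.
Decomposition 3: common = {GHI}, closure = {GHIJ} → lossy.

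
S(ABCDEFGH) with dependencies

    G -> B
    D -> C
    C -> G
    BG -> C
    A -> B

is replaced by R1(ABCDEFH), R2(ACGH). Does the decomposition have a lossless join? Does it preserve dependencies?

Lossless test: (ACH)⁺ = {ABCGH}, which contains all of one fragment — lossless.
Dependency preservation: G → B; BG → C are not contained in any single fragment, but the restricted closure of each left-hand side across the fragments still reaches the right-hand side; the remaining FDs each lie inside some fragment. All dependencies are preserved.

lossless and dependency-preserving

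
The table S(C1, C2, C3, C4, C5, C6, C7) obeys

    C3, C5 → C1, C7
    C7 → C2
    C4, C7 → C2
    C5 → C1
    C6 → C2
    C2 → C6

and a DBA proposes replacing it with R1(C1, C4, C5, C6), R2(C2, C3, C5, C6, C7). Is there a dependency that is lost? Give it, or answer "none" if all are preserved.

none

C3, C5 → C1, C7: restricted closure across fragments reaches C1, C7.
C7 → C2 lies within R2.
C4, C7 → C2: restricted closure across fragments reaches C2.
C5 → C1 lies within R1.
C6 → C2 lies within R2.
C2 → C6 lies within R2.
Every dependency is enforceable on the fragments, so the decomposition is dependency-preserving.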